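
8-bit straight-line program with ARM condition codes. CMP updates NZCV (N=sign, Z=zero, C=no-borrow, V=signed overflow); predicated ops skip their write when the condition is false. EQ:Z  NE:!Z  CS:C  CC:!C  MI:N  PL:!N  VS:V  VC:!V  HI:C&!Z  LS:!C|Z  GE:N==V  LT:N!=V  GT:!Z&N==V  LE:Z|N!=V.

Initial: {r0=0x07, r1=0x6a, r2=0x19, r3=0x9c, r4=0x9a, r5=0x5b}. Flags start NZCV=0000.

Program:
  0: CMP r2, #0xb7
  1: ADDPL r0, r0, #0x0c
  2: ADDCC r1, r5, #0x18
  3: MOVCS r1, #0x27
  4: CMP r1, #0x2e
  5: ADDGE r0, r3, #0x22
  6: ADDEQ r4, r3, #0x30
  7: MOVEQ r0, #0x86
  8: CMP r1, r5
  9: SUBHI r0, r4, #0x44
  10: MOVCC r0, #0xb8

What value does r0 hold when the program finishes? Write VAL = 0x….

0: ✓ CMP  NZCV=0000
1: ✓ ADDPL  r0←0x13
2: ✓ ADDCC  r1←0x73
3: · MOVCS
4: ✓ CMP  NZCV=0010
5: ✓ ADDGE  r0←0xbe
6: · ADDEQ
7: · MOVEQ
8: ✓ CMP  NZCV=0010
9: ✓ SUBHI  r0←0x56
10: · MOVCC

VAL = 0x56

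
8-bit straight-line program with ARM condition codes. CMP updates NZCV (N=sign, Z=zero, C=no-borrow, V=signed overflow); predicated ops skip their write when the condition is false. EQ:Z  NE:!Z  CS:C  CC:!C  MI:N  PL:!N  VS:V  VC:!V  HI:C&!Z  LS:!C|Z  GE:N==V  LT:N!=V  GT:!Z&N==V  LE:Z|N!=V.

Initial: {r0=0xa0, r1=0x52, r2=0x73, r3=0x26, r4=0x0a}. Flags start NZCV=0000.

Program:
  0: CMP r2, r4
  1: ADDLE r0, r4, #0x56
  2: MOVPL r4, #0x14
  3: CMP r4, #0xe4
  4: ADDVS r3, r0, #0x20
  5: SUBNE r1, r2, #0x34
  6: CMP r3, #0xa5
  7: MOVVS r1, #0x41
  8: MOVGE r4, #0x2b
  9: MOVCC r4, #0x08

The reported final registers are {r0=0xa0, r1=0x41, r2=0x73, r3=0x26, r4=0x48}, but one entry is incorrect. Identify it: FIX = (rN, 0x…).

[0] flags=0010 → (cmp)
[1] flags=0010 LE?F → skip
[2] flags=0010 PL?T → r4=0x14
[3] flags=0000 → (cmp)
[4] flags=0000 VS?F → skip
[5] flags=0000 NE?T → r1=0x3f
[6] flags=1001 → (cmp)
[7] flags=1001 VS?T → r1=0x41
[8] flags=1001 GE?T → r4=0x2b
[9] flags=1001 CC?T → r4=0x08

FIX = (r4, 0x08)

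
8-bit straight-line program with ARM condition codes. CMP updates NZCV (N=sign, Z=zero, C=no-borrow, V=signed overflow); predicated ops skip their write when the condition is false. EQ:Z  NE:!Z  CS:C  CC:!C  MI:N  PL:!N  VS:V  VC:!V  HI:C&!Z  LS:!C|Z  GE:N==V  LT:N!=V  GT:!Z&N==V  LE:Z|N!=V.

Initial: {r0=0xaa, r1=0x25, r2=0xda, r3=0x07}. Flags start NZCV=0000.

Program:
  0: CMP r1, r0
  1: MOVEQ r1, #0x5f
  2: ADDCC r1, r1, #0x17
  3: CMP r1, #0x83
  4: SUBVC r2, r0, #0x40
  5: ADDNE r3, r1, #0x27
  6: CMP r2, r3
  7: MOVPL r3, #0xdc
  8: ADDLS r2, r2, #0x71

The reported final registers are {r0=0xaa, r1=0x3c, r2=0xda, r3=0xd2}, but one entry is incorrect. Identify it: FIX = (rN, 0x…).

0: ✓ CMP  NZCV=0000
1: · MOVEQ
2: ✓ ADDCC  r1←0x3c
3: ✓ CMP  NZCV=1001
4: · SUBVC
5: ✓ ADDNE  r3←0x63
6: ✓ CMP  NZCV=0011
7: ✓ MOVPL  r3←0xdc
8: · ADDLS

FIX = (r3, 0xdc)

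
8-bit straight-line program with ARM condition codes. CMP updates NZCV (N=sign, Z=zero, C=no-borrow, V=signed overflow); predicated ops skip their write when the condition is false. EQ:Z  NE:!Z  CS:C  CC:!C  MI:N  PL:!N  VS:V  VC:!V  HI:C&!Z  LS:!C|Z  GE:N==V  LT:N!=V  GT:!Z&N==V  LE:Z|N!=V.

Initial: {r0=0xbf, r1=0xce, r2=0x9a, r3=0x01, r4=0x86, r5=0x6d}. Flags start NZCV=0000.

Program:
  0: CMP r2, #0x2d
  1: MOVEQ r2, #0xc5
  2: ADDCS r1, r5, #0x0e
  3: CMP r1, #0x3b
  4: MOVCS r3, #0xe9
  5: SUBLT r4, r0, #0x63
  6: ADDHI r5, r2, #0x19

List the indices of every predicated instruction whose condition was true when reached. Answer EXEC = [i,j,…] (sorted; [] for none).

0: ✓ CMP  NZCV=0011
1: · MOVEQ
2: ✓ ADDCS  r1←0x7b
3: ✓ CMP  NZCV=0010
4: ✓ MOVCS  r3←0xe9
5: · SUBLT
6: ✓ ADDHI  r5←0xb3

EXEC = [2,4,6]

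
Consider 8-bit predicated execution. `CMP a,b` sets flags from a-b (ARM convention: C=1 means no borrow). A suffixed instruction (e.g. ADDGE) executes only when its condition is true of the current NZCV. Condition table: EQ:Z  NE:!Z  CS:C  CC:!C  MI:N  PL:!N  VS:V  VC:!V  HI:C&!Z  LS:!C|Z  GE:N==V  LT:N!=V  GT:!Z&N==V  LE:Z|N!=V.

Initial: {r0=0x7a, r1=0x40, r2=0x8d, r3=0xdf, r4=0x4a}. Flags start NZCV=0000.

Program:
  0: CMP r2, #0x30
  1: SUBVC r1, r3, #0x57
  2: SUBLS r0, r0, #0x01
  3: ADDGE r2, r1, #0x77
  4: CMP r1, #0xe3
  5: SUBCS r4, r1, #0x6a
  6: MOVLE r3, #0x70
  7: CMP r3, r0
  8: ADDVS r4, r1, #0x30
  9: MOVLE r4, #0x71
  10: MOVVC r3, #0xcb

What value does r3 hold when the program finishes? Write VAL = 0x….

0: ✓ CMP  NZCV=0011
1: · SUBVC
2: · SUBLS
3: · ADDGE
4: ✓ CMP  NZCV=0000
5: · SUBCS
6: · MOVLE
7: ✓ CMP  NZCV=0011
8: ✓ ADDVS  r4←0x70
9: ✓ MOVLE  r4←0x71
10: · MOVVC

VAL = 0xdf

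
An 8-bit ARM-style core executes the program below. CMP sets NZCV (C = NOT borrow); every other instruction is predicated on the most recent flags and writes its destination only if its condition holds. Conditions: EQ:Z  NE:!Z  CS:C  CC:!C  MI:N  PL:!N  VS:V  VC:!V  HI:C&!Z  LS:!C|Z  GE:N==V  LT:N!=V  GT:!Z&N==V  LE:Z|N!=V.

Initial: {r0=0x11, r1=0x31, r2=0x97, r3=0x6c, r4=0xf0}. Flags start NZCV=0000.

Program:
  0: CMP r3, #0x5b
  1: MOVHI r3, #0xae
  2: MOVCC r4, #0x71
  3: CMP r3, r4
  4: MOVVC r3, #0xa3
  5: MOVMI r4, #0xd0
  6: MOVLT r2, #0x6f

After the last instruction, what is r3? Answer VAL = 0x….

0: ✓ CMP  NZCV=0010
1: ✓ MOVHI  r3←0xae
2: · MOVCC
3: ✓ CMP  NZCV=1000
4: ✓ MOVVC  r3←0xa3
5: ✓ MOVMI  r4←0xd0
6: ✓ MOVLT  r2←0x6f

VAL = 0xa3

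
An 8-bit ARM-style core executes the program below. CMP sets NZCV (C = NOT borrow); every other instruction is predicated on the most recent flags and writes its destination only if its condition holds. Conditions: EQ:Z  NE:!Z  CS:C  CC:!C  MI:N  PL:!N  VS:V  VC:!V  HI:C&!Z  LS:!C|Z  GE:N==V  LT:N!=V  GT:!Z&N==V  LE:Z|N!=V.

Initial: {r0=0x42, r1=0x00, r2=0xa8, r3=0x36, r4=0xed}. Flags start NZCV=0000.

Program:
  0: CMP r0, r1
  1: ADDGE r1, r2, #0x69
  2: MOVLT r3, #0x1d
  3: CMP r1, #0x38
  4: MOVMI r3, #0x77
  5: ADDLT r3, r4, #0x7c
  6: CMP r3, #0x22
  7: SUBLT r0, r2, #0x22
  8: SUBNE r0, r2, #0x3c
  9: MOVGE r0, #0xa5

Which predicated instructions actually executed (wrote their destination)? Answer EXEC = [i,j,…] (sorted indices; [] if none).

EXEC = [1,4,5,8,9]

0: ✓ CMP  NZCV=0010
1: ✓ ADDGE  r1←0x11
2: · MOVLT
3: ✓ CMP  NZCV=1000
4: ✓ MOVMI  r3←0x77
5: ✓ ADDLT  r3←0x69
6: ✓ CMP  NZCV=0010
7: · SUBLT
8: ✓ SUBNE  r0←0x6c
9: ✓ MOVGE  r0←0xa5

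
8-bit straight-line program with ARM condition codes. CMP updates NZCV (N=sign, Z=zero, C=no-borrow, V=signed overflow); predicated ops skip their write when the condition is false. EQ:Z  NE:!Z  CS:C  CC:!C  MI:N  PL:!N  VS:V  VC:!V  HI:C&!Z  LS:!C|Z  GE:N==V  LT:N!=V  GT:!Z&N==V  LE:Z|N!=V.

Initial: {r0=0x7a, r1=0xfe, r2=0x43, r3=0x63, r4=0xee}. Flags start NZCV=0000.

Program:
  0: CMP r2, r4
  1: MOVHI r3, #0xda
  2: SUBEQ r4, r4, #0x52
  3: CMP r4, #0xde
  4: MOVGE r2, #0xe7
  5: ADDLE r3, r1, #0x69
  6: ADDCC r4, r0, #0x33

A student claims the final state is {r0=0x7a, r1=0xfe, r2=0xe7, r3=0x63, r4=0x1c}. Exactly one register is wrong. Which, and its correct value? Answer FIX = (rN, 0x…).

[0] flags=0000 → (cmp)
[1] flags=0000 HI?F → skip
[2] flags=0000 EQ?F → skip
[3] flags=0010 → (cmp)
[4] flags=0010 GE?T → r2=0xe7
[5] flags=0010 LE?F → skip
[6] flags=0010 CC?F → skip

FIX = (r4, 0xee)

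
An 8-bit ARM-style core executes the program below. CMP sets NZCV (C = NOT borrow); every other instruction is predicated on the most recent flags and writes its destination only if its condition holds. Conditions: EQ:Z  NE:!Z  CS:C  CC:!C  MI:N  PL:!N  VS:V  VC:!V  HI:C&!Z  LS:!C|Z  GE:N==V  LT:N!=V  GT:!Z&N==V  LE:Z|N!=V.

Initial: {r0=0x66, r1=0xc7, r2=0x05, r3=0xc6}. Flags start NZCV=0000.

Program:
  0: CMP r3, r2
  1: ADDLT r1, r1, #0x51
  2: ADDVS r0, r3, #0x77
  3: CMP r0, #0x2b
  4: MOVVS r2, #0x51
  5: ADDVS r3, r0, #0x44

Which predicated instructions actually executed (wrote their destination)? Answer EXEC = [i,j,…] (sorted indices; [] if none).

0: ✓ CMP  NZCV=1010
1: ✓ ADDLT  r1←0x18
2: · ADDVS
3: ✓ CMP  NZCV=0010
4: · MOVVS
5: · ADDVS

EXEC = [1]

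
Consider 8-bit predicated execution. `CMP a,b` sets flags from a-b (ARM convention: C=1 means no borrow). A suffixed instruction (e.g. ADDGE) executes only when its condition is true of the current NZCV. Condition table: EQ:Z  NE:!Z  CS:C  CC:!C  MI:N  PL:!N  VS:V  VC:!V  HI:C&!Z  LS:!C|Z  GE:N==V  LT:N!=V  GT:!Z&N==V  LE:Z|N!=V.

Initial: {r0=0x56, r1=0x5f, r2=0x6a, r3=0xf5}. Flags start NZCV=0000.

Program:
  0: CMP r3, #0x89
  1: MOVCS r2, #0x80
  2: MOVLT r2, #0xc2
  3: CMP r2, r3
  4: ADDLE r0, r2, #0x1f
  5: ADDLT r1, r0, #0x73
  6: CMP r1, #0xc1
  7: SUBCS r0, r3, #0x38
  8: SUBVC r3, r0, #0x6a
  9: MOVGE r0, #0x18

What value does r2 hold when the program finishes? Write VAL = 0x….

0: ✓ CMP  NZCV=0010
1: ✓ MOVCS  r2←0x80
2: · MOVLT
3: ✓ CMP  NZCV=1000
4: ✓ ADDLE  r0←0x9f
5: ✓ ADDLT  r1←0x12
6: ✓ CMP  NZCV=0000
7: · SUBCS
8: ✓ SUBVC  r3←0x35
9: ✓ MOVGE  r0←0x18

VAL = 0x80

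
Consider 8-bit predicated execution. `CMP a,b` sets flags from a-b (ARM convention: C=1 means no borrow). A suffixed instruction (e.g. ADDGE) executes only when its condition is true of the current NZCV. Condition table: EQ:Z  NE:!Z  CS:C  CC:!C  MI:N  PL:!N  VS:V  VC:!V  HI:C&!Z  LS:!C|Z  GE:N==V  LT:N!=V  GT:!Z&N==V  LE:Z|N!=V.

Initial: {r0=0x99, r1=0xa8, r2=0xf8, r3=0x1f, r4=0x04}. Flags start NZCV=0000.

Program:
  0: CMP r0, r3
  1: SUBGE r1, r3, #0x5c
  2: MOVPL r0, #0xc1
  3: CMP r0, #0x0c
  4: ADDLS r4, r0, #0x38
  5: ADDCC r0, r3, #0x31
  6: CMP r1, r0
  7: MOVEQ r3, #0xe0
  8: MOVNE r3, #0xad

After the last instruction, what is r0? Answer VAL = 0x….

VAL = 0xc1

0: ✓ CMP  NZCV=0011
1: · SUBGE
2: ✓ MOVPL  r0←0xc1
3: ✓ CMP  NZCV=1010
4: · ADDLS
5: · ADDCC
6: ✓ CMP  NZCV=1000
7: · MOVEQ
8: ✓ MOVNE  r3←0xad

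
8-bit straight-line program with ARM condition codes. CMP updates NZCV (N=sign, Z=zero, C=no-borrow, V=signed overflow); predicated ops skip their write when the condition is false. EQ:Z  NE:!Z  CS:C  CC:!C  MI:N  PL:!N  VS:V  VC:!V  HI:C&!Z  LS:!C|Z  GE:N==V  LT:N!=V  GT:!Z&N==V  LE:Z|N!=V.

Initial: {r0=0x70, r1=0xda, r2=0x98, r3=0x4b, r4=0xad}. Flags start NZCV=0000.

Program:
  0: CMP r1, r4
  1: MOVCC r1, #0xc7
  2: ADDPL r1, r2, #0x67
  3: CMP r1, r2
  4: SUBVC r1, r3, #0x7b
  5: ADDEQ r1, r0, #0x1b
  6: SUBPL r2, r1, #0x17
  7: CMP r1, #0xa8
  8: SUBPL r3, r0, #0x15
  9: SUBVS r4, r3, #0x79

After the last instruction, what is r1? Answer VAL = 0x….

VAL = 0xd0

[0] flags=0010 → (cmp)
[1] flags=0010 CC?F → skip
[2] flags=0010 PL?T → r1=0xff
[3] flags=0010 → (cmp)
[4] flags=0010 VC?T → r1=0xd0
[5] flags=0010 EQ?F → skip
[6] flags=0010 PL?T → r2=0xb9
[7] flags=0010 → (cmp)
[8] flags=0010 PL?T → r3=0x5b
[9] flags=0010 VS?F → skip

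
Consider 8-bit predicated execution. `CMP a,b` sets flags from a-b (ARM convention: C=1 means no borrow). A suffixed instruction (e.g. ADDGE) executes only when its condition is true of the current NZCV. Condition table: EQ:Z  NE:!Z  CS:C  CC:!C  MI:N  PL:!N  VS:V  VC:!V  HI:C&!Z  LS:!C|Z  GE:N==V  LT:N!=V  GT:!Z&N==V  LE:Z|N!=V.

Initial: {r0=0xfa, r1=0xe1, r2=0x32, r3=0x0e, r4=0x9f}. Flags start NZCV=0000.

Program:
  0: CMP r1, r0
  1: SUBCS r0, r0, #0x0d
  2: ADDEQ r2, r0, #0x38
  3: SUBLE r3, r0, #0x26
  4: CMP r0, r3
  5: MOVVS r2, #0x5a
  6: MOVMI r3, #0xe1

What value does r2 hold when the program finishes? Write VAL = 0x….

0: ✓ CMP  NZCV=1000
1: · SUBCS
2: · ADDEQ
3: ✓ SUBLE  r3←0xd4
4: ✓ CMP  NZCV=0010
5: · MOVVS
6: · MOVMI

VAL = 0x32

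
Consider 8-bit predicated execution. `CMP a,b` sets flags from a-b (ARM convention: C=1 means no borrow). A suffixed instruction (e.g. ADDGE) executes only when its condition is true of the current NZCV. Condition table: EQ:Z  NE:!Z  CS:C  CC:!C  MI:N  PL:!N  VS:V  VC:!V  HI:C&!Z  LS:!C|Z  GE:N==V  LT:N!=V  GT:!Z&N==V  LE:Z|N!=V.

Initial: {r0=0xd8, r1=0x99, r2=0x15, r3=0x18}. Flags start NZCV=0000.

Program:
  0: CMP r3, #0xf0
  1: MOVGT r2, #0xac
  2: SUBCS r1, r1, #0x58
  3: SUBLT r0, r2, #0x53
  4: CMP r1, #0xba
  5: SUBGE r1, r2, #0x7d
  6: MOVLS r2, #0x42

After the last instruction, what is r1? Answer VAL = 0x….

[0] flags=0000 → (cmp)
[1] flags=0000 GT?T → r2=0xac
[2] flags=0000 CS?F → skip
[3] flags=0000 LT?F → skip
[4] flags=1000 → (cmp)
[5] flags=1000 GE?F → skip
[6] flags=1000 LS?T → r2=0x42

VAL = 0x99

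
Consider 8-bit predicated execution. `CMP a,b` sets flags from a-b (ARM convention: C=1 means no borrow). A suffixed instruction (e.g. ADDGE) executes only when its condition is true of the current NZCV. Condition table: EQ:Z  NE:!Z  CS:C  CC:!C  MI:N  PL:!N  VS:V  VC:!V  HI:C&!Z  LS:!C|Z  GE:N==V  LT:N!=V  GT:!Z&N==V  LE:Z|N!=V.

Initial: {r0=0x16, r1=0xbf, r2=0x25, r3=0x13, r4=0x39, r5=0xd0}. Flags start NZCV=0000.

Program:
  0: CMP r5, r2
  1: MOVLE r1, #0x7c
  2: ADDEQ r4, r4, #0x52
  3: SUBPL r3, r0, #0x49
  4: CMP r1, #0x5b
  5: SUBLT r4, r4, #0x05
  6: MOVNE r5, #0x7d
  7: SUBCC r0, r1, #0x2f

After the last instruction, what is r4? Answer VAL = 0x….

VAL = 0x39

0: ✓ CMP  NZCV=1010
1: ✓ MOVLE  r1←0x7c
2: · ADDEQ
3: · SUBPL
4: ✓ CMP  NZCV=0010
5: · SUBLT
6: ✓ MOVNE  r5←0x7d
7: · SUBCC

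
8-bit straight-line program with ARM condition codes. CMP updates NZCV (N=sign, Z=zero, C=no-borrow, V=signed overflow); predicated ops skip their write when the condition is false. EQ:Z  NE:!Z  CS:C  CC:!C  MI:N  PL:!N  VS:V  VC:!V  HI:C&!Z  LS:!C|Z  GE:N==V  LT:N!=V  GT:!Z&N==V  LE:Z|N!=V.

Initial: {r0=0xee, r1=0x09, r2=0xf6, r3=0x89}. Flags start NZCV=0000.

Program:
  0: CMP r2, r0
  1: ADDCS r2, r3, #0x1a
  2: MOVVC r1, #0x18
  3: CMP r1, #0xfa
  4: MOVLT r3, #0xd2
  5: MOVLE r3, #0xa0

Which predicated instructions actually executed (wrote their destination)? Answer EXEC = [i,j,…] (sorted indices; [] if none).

[0] flags=0010 → (cmp)
[1] flags=0010 CS?T → r2=0xa3
[2] flags=0010 VC?T → r1=0x18
[3] flags=0000 → (cmp)
[4] flags=0000 LT?F → skip
[5] flags=0000 LE?F → skip

EXEC = [1,2]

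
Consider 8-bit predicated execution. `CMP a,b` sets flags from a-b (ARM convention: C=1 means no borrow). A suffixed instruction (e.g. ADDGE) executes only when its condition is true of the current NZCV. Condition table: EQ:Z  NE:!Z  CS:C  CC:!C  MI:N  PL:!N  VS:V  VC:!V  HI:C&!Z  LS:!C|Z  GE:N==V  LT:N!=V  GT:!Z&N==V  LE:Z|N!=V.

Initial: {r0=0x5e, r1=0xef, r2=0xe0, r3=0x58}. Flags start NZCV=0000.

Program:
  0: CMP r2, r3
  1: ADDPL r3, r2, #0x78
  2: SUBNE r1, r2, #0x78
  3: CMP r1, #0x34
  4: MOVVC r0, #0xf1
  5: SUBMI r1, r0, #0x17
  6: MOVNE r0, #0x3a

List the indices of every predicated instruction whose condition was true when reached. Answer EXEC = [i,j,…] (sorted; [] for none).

0: ✓ CMP  NZCV=1010
1: · ADDPL
2: ✓ SUBNE  r1←0x68
3: ✓ CMP  NZCV=0010
4: ✓ MOVVC  r0←0xf1
5: · SUBMI
6: ✓ MOVNE  r0←0x3a

EXEC = [2,4,6]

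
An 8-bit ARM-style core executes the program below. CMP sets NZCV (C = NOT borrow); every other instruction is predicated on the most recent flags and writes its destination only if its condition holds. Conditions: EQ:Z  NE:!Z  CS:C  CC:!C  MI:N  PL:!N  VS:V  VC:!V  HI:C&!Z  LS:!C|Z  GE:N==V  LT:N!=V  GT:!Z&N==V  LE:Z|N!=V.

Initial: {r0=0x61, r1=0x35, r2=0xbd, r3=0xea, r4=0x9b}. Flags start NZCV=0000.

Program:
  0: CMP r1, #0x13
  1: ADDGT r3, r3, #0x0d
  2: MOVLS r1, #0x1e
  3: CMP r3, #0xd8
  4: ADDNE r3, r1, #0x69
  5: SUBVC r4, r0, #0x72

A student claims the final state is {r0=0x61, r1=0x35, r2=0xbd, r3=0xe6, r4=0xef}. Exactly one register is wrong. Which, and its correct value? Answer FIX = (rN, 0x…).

FIX = (r3, 0x9e)

[0] flags=0010 → (cmp)
[1] flags=0010 GT?T → r3=0xf7
[2] flags=0010 LS?F → skip
[3] flags=0010 → (cmp)
[4] flags=0010 NE?T → r3=0x9e
[5] flags=0010 VC?T → r4=0xef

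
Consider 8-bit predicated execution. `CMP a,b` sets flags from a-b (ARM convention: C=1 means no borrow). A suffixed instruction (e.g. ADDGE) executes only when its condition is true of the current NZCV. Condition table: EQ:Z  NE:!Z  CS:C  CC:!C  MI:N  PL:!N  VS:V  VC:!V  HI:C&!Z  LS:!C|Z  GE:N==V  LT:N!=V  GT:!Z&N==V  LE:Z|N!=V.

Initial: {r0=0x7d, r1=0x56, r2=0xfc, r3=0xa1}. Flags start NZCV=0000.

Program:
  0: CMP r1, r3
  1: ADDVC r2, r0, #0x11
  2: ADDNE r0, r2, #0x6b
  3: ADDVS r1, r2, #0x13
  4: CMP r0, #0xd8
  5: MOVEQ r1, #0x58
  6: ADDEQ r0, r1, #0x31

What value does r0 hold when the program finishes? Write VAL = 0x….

VAL = 0x67

[0] flags=1001 → (cmp)
[1] flags=1001 VC?F → skip
[2] flags=1001 NE?T → r0=0x67
[3] flags=1001 VS?T → r1=0x0f
[4] flags=1001 → (cmp)
[5] flags=1001 EQ?F → skip
[6] flags=1001 EQ?F → skip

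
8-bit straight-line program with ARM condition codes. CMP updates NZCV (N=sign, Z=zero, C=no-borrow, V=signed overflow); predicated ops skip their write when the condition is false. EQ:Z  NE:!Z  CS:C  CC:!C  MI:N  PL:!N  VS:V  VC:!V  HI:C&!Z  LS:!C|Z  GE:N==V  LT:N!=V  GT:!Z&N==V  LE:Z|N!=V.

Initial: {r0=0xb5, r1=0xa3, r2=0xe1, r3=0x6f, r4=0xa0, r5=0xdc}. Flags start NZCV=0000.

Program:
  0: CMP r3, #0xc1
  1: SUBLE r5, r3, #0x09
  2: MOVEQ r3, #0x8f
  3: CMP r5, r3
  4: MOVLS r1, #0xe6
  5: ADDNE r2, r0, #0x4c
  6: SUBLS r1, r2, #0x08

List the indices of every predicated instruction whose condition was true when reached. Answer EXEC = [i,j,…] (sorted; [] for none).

EXEC = [5]

0: ✓ CMP  NZCV=1001
1: · SUBLE
2: · MOVEQ
3: ✓ CMP  NZCV=0011
4: · MOVLS
5: ✓ ADDNE  r2←0x01
6: · SUBLS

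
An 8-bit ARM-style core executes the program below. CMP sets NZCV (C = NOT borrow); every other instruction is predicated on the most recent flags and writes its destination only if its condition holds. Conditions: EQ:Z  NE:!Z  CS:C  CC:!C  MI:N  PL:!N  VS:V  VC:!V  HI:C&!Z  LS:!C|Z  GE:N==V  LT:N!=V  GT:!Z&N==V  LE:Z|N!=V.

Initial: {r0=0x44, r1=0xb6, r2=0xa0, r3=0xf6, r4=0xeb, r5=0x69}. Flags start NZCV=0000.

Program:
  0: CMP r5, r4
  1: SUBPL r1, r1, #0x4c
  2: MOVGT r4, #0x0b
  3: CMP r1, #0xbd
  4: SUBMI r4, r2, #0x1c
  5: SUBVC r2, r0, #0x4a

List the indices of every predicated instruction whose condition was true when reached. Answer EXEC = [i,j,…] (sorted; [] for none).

[0] flags=0000 → (cmp)
[1] flags=0000 PL?T → r1=0x6a
[2] flags=0000 GT?T → r4=0x0b
[3] flags=1001 → (cmp)
[4] flags=1001 MI?T → r4=0x84
[5] flags=1001 VC?F → skip

EXEC = [1,2,4]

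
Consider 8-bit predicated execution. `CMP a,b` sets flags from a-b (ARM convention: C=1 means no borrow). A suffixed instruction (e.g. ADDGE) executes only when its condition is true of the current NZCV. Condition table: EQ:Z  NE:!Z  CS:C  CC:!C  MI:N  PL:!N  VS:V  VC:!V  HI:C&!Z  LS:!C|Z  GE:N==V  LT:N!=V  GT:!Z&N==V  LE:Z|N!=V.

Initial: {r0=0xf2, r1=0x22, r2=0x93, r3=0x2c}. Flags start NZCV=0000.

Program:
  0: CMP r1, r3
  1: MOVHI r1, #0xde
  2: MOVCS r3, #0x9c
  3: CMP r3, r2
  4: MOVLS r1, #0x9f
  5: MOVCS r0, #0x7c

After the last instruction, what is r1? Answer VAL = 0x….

[0] flags=1000 → (cmp)
[1] flags=1000 HI?F → skip
[2] flags=1000 CS?F → skip
[3] flags=1001 → (cmp)
[4] flags=1001 LS?T → r1=0x9f
[5] flags=1001 CS?F → skip

VAL = 0x9f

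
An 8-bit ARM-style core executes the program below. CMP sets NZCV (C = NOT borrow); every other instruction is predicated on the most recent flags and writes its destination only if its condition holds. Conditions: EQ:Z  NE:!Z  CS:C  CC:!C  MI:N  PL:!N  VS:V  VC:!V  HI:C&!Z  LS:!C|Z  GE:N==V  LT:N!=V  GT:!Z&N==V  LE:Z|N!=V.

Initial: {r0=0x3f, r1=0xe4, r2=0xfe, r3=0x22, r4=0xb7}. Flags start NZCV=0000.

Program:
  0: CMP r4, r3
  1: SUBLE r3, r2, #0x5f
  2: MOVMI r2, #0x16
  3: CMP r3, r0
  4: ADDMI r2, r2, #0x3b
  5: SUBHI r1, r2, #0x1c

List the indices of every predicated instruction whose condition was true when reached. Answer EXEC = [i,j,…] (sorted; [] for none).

EXEC = [1,2,5]

[0] flags=1010 → (cmp)
[1] flags=1010 LE?T → r3=0x9f
[2] flags=1010 MI?T → r2=0x16
[3] flags=0011 → (cmp)
[4] flags=0011 MI?F → skip
[5] flags=0011 HI?T → r1=0xfa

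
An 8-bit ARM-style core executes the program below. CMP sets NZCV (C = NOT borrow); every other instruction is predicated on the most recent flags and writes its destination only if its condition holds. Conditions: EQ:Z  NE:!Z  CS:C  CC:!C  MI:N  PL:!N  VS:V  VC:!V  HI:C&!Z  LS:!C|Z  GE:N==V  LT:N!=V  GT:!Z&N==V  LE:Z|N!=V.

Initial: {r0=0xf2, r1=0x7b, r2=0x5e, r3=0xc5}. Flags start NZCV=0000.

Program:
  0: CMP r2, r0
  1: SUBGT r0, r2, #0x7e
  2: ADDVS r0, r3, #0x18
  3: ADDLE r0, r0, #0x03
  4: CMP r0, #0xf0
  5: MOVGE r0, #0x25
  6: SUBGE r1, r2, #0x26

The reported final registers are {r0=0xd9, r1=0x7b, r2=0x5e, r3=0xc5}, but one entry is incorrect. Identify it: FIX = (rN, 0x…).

FIX = (r0, 0xe0)

0: ✓ CMP  NZCV=0000
1: ✓ SUBGT  r0←0xe0
2: · ADDVS
3: · ADDLE
4: ✓ CMP  NZCV=1000
5: · MOVGE
6: · SUBGE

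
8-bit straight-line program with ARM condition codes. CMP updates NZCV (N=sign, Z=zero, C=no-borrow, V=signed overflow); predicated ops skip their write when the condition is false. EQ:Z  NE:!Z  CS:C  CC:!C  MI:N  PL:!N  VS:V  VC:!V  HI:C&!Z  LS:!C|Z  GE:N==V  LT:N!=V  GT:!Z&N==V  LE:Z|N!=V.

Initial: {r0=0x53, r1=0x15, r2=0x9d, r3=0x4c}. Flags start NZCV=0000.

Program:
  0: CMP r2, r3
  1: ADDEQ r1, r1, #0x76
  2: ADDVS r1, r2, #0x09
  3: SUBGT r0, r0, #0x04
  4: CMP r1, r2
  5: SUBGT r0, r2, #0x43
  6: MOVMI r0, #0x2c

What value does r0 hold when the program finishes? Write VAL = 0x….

[0] flags=0011 → (cmp)
[1] flags=0011 EQ?F → skip
[2] flags=0011 VS?T → r1=0xa6
[3] flags=0011 GT?F → skip
[4] flags=0010 → (cmp)
[5] flags=0010 GT?T → r0=0x5a
[6] flags=0010 MI?F → skip

VAL = 0x5a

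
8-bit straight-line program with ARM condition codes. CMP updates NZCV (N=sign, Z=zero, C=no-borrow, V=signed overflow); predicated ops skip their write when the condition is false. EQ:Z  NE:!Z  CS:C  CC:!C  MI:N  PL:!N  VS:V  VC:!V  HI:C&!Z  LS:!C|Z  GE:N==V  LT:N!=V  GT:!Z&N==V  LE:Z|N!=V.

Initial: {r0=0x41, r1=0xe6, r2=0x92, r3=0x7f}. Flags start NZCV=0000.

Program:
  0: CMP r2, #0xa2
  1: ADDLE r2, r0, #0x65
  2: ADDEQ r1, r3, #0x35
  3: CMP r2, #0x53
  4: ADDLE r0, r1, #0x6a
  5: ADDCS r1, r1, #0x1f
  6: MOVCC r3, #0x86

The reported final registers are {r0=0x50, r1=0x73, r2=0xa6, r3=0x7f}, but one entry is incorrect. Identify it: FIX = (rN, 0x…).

[0] flags=1000 → (cmp)
[1] flags=1000 LE?T → r2=0xa6
[2] flags=1000 EQ?F → skip
[3] flags=0011 → (cmp)
[4] flags=0011 LE?T → r0=0x50
[5] flags=0011 CS?T → r1=0x05
[6] flags=0011 CC?F → skip

FIX = (r1, 0x05)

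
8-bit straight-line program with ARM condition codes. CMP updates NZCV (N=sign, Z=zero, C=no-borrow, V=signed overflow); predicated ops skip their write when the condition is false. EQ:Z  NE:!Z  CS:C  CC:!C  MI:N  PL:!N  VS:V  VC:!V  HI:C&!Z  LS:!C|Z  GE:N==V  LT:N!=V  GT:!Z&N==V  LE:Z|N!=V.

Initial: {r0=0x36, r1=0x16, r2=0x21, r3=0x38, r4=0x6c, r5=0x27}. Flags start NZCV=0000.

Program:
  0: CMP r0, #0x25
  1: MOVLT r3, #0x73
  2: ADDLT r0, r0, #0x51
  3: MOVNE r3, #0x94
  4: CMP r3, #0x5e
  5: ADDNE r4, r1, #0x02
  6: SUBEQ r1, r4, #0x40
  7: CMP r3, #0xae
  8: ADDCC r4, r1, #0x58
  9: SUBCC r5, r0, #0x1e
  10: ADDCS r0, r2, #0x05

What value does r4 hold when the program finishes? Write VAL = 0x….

VAL = 0x6e

0: ✓ CMP  NZCV=0010
1: · MOVLT
2: · ADDLT
3: ✓ MOVNE  r3←0x94
4: ✓ CMP  NZCV=0011
5: ✓ ADDNE  r4←0x18
6: · SUBEQ
7: ✓ CMP  NZCV=1000
8: ✓ ADDCC  r4←0x6e
9: ✓ SUBCC  r5←0x18
10: · ADDCS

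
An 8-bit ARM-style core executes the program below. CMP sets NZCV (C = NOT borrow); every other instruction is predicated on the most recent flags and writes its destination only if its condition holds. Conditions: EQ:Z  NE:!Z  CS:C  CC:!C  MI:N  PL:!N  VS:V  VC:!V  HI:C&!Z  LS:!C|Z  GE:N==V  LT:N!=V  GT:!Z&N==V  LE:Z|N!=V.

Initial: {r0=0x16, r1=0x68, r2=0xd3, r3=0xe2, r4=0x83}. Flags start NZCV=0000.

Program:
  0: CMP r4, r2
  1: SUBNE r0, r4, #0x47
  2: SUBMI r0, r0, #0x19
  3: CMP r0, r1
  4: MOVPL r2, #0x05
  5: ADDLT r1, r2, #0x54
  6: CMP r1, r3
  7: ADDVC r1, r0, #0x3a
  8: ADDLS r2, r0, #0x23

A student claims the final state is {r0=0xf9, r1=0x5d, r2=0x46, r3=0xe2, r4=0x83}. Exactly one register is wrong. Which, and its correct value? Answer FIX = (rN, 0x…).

FIX = (r0, 0x23)

[0] flags=1000 → (cmp)
[1] flags=1000 NE?T → r0=0x3c
[2] flags=1000 MI?T → r0=0x23
[3] flags=1000 → (cmp)
[4] flags=1000 PL?F → skip
[5] flags=1000 LT?T → r1=0x27
[6] flags=0000 → (cmp)
[7] flags=0000 VC?T → r1=0x5d
[8] flags=0000 LS?T → r2=0x46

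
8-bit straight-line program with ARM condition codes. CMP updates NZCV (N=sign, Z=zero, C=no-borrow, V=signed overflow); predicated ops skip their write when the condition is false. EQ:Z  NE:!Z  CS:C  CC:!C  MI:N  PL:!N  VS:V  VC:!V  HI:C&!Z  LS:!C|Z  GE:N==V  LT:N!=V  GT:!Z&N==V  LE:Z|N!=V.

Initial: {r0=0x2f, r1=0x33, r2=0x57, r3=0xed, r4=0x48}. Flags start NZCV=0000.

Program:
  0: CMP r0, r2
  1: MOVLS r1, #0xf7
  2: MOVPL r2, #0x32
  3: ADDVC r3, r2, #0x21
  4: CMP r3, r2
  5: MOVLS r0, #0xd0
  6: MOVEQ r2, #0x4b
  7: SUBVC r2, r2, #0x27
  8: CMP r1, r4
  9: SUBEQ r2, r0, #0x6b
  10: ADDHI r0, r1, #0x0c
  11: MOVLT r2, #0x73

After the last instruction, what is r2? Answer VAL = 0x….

[0] flags=1000 → (cmp)
[1] flags=1000 LS?T → r1=0xf7
[2] flags=1000 PL?F → skip
[3] flags=1000 VC?T → r3=0x78
[4] flags=0010 → (cmp)
[5] flags=0010 LS?F → skip
[6] flags=0010 EQ?F → skip
[7] flags=0010 VC?T → r2=0x30
[8] flags=1010 → (cmp)
[9] flags=1010 EQ?F → skip
[10] flags=1010 HI?T → r0=0x03
[11] flags=1010 LT?T → r2=0x73

VAL = 0x73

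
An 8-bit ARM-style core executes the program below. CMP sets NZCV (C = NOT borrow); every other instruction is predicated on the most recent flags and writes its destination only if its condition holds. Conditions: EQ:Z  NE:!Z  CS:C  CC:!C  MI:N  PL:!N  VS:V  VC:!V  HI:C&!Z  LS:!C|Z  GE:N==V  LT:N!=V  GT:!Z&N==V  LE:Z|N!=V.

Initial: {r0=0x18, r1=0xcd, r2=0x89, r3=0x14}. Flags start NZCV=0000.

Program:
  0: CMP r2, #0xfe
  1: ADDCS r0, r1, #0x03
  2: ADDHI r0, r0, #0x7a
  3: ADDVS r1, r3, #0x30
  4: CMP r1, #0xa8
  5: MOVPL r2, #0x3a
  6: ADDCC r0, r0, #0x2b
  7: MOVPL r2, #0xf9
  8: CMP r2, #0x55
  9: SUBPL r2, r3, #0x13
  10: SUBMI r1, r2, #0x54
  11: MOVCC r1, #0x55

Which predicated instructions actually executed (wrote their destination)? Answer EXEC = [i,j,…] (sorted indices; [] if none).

EXEC = [5,7,10]

[0] flags=1000 → (cmp)
[1] flags=1000 CS?F → skip
[2] flags=1000 HI?F → skip
[3] flags=1000 VS?F → skip
[4] flags=0010 → (cmp)
[5] flags=0010 PL?T → r2=0x3a
[6] flags=0010 CC?F → skip
[7] flags=0010 PL?T → r2=0xf9
[8] flags=1010 → (cmp)
[9] flags=1010 PL?F → skip
[10] flags=1010 MI?T → r1=0xa5
[11] flags=1010 CC?F → skip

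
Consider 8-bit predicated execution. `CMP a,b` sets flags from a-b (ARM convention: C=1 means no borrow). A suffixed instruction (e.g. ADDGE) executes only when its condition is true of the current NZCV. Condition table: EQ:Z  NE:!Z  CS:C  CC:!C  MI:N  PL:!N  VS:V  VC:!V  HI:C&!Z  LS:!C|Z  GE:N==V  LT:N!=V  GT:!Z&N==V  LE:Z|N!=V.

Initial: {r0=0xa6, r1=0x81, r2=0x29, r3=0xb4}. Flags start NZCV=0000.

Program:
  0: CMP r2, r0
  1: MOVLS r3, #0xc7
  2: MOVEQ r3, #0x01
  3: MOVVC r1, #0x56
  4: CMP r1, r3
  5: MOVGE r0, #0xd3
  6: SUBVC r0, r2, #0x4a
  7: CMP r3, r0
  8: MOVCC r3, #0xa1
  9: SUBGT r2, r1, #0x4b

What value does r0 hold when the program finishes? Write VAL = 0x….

[0] flags=1001 → (cmp)
[1] flags=1001 LS?T → r3=0xc7
[2] flags=1001 EQ?F → skip
[3] flags=1001 VC?F → skip
[4] flags=1000 → (cmp)
[5] flags=1000 GE?F → skip
[6] flags=1000 VC?T → r0=0xdf
[7] flags=1000 → (cmp)
[8] flags=1000 CC?T → r3=0xa1
[9] flags=1000 GT?F → skip

VAL = 0xdf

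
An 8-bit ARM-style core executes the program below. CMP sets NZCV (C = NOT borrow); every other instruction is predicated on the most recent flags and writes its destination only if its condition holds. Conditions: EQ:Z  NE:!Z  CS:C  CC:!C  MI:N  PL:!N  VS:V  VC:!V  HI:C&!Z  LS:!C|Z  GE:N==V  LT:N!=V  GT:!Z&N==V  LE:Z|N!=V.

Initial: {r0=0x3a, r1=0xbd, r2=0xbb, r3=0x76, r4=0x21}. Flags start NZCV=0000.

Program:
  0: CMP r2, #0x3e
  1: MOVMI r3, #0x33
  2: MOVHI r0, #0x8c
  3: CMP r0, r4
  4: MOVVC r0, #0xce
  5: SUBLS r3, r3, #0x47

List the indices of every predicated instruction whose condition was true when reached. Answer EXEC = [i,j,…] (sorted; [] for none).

EXEC = [2]

0: ✓ CMP  NZCV=0011
1: · MOVMI
2: ✓ MOVHI  r0←0x8c
3: ✓ CMP  NZCV=0011
4: · MOVVC
5: · SUBLS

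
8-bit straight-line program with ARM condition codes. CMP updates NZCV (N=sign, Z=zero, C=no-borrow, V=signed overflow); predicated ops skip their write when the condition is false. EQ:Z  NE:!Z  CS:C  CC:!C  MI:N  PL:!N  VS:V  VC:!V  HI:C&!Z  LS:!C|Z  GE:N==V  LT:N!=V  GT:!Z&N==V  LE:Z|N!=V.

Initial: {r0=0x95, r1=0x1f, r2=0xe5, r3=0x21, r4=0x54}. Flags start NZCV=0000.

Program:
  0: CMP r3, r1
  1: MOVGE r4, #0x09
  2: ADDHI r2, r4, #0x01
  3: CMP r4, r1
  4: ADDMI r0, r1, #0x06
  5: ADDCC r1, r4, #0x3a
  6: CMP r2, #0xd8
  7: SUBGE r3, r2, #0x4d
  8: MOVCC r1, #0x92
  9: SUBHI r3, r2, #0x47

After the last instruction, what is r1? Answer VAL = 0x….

[0] flags=0010 → (cmp)
[1] flags=0010 GE?T → r4=0x09
[2] flags=0010 HI?T → r2=0x0a
[3] flags=1000 → (cmp)
[4] flags=1000 MI?T → r0=0x25
[5] flags=1000 CC?T → r1=0x43
[6] flags=0000 → (cmp)
[7] flags=0000 GE?T → r3=0xbd
[8] flags=0000 CC?T → r1=0x92
[9] flags=0000 HI?F → skip

VAL = 0x92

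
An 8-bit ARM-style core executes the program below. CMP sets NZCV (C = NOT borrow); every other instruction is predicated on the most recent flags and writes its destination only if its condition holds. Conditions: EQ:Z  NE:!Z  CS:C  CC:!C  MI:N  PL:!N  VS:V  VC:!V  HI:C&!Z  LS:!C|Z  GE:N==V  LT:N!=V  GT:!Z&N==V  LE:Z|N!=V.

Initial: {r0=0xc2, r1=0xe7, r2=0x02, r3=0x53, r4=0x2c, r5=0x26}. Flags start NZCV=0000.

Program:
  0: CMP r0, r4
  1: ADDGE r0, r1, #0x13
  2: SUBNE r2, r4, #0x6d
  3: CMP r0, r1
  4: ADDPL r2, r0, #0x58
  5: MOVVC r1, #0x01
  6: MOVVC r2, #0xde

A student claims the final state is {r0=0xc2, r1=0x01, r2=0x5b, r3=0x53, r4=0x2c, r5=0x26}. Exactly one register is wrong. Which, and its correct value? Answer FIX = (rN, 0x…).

[0] flags=1010 → (cmp)
[1] flags=1010 GE?F → skip
[2] flags=1010 NE?T → r2=0xbf
[3] flags=1000 → (cmp)
[4] flags=1000 PL?F → skip
[5] flags=1000 VC?T → r1=0x01
[6] flags=1000 VC?T → r2=0xde

FIX = (r2, 0xde)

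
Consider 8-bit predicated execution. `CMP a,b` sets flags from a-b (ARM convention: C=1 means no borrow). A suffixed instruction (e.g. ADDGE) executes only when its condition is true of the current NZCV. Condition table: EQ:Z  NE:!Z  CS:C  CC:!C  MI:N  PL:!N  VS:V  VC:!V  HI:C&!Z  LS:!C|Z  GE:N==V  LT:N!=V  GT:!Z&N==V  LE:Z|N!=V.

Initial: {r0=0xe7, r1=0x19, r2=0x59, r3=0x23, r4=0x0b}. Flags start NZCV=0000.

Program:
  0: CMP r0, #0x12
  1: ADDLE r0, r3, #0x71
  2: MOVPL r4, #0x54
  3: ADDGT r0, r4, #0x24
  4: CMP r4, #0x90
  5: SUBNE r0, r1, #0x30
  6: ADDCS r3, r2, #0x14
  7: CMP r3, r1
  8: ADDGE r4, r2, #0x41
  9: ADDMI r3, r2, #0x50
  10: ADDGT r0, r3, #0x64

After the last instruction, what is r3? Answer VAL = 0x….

VAL = 0x23

0: ✓ CMP  NZCV=1010
1: ✓ ADDLE  r0←0x94
2: · MOVPL
3: · ADDGT
4: ✓ CMP  NZCV=0000
5: ✓ SUBNE  r0←0xe9
6: · ADDCS
7: ✓ CMP  NZCV=0010
8: ✓ ADDGE  r4←0x9a
9: · ADDMI
10: ✓ ADDGT  r0←0x87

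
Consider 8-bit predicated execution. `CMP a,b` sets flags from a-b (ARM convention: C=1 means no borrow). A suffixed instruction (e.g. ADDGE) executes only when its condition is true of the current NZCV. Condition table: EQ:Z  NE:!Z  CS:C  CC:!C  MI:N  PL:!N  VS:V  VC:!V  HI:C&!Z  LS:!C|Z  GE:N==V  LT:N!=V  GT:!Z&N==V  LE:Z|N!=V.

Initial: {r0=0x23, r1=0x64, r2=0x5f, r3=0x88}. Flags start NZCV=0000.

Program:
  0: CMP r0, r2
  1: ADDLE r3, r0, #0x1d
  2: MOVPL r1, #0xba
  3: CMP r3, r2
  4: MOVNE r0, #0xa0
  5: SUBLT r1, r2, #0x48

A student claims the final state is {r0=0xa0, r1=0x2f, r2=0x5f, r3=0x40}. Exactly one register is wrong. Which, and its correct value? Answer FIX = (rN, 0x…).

0: ✓ CMP  NZCV=1000
1: ✓ ADDLE  r3←0x40
2: · MOVPL
3: ✓ CMP  NZCV=1000
4: ✓ MOVNE  r0←0xa0
5: ✓ SUBLT  r1←0x17

FIX = (r1, 0x17)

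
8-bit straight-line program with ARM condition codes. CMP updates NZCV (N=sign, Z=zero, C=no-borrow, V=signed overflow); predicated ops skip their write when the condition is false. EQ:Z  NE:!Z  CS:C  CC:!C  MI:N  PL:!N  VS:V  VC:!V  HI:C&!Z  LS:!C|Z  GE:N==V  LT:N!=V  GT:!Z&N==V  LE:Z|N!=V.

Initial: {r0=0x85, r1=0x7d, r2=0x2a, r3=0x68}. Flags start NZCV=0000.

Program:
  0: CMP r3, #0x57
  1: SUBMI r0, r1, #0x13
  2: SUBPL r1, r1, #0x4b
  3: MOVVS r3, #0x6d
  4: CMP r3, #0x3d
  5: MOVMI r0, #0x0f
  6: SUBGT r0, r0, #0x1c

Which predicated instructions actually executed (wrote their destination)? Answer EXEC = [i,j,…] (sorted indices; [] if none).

EXEC = [2,6]

0: ✓ CMP  NZCV=0010
1: · SUBMI
2: ✓ SUBPL  r1←0x32
3: · MOVVS
4: ✓ CMP  NZCV=0010
5: · MOVMI
6: ✓ SUBGT  r0←0x69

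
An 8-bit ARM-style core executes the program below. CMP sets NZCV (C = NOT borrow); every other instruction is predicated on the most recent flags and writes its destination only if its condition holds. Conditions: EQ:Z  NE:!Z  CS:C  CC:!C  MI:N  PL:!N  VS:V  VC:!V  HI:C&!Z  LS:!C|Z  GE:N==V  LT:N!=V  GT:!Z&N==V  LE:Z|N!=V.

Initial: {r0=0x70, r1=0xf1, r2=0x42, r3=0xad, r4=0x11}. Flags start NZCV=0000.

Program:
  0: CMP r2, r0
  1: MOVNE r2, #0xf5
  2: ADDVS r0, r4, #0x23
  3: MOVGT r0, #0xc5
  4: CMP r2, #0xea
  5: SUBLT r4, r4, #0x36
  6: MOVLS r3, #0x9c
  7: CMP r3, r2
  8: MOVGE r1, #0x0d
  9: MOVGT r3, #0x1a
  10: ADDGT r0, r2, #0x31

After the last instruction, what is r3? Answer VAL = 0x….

0: ✓ CMP  NZCV=1000
1: ✓ MOVNE  r2←0xf5
2: · ADDVS
3: · MOVGT
4: ✓ CMP  NZCV=0010
5: · SUBLT
6: · MOVLS
7: ✓ CMP  NZCV=1000
8: · MOVGE
9: · MOVGT
10: · ADDGT

VAL = 0xad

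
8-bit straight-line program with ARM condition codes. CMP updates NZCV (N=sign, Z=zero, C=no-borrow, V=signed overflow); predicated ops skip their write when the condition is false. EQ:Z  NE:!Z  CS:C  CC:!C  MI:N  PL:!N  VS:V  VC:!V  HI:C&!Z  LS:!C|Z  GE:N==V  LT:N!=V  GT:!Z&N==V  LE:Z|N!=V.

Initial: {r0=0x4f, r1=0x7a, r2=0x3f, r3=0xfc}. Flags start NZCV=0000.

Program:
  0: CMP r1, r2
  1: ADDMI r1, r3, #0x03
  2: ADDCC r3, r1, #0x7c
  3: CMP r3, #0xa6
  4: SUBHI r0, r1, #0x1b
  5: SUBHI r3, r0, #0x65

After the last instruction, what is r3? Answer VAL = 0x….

VAL = 0xfa

[0] flags=0010 → (cmp)
[1] flags=0010 MI?F → skip
[2] flags=0010 CC?F → skip
[3] flags=0010 → (cmp)
[4] flags=0010 HI?T → r0=0x5f
[5] flags=0010 HI?T → r3=0xfa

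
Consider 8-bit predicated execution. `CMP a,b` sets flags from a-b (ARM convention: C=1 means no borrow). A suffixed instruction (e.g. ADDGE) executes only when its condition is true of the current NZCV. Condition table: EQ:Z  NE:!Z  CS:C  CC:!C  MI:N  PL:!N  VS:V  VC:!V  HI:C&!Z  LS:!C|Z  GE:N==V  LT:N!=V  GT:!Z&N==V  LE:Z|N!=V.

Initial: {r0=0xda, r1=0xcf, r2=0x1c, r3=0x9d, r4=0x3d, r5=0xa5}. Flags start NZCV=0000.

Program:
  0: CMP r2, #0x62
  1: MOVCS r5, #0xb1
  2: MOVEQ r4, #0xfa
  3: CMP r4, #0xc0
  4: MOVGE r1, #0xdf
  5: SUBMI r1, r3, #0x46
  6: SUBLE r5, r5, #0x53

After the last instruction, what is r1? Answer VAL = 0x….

0: ✓ CMP  NZCV=1000
1: · MOVCS
2: · MOVEQ
3: ✓ CMP  NZCV=0000
4: ✓ MOVGE  r1←0xdf
5: · SUBMI
6: · SUBLE

VAL = 0xdf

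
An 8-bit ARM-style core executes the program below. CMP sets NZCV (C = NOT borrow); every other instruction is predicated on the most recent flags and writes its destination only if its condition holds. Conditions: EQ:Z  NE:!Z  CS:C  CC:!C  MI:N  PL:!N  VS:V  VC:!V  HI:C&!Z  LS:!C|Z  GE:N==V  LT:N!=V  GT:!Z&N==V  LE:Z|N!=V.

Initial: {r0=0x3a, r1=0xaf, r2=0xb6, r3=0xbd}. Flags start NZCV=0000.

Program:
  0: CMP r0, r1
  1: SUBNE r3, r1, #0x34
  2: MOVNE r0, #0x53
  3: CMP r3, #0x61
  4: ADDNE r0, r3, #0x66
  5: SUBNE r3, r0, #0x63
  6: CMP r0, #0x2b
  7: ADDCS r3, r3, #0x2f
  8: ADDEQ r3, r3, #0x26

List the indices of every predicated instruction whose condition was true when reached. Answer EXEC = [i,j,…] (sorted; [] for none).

0: ✓ CMP  NZCV=1001
1: ✓ SUBNE  r3←0x7b
2: ✓ MOVNE  r0←0x53
3: ✓ CMP  NZCV=0010
4: ✓ ADDNE  r0←0xe1
5: ✓ SUBNE  r3←0x7e
6: ✓ CMP  NZCV=1010
7: ✓ ADDCS  r3←0xad
8: · ADDEQ

EXEC = [1,2,4,5,7]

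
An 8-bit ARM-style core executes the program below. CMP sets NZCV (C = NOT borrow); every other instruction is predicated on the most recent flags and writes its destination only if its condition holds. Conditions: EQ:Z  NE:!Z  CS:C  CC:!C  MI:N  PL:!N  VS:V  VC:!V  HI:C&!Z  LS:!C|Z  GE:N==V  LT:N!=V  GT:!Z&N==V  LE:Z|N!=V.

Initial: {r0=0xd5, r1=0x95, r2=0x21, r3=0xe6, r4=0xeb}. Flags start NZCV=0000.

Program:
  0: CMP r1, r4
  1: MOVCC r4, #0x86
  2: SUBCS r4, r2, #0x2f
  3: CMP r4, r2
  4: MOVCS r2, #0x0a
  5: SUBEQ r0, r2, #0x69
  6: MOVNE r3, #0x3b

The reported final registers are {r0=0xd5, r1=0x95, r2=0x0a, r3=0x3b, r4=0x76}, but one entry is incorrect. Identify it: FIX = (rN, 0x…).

FIX = (r4, 0x86)

0: ✓ CMP  NZCV=1000
1: ✓ MOVCC  r4←0x86
2: · SUBCS
3: ✓ CMP  NZCV=0011
4: ✓ MOVCS  r2←0x0a
5: · SUBEQ
6: ✓ MOVNE  r3←0x3b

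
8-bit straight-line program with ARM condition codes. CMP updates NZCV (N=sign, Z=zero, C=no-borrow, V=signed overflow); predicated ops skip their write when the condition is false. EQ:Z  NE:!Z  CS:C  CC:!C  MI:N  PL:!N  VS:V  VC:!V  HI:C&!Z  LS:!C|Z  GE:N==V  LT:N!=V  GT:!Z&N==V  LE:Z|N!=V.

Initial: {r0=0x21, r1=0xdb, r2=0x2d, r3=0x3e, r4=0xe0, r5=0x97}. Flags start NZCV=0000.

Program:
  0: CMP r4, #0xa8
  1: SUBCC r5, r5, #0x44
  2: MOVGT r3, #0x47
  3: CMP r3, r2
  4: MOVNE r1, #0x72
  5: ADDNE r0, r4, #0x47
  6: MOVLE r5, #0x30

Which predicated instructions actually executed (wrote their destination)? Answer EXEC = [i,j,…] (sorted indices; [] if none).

0: ✓ CMP  NZCV=0010
1: · SUBCC
2: ✓ MOVGT  r3←0x47
3: ✓ CMP  NZCV=0010
4: ✓ MOVNE  r1←0x72
5: ✓ ADDNE  r0←0x27
6: · MOVLE

EXEC = [2,4,5]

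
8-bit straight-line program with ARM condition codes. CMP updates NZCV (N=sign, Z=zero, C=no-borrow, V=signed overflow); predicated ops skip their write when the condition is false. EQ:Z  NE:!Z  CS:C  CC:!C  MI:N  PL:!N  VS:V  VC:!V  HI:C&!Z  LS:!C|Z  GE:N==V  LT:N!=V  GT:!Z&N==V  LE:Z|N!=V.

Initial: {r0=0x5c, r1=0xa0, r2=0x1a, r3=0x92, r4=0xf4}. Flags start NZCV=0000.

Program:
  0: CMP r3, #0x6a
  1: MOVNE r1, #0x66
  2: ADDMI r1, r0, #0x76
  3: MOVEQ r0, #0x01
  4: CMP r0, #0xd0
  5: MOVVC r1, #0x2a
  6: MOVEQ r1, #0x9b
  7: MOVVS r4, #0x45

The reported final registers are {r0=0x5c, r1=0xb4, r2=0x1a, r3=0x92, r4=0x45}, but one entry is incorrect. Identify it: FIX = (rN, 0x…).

FIX = (r1, 0x66)

[0] flags=0011 → (cmp)
[1] flags=0011 NE?T → r1=0x66
[2] flags=0011 MI?F → skip
[3] flags=0011 EQ?F → skip
[4] flags=1001 → (cmp)
[5] flags=1001 VC?F → skip
[6] flags=1001 EQ?F → skip
[7] flags=1001 VS?T → r4=0x45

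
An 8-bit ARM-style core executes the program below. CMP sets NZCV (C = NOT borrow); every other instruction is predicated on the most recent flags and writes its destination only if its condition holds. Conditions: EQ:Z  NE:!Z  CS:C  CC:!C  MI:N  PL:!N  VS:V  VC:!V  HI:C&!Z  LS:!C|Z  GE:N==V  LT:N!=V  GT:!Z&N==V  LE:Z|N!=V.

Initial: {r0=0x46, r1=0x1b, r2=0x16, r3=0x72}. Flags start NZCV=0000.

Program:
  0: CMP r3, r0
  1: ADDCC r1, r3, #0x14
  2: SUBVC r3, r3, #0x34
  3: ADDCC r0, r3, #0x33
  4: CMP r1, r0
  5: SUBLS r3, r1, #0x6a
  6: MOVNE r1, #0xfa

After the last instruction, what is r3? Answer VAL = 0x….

VAL = 0xb1

[0] flags=0010 → (cmp)
[1] flags=0010 CC?F → skip
[2] flags=0010 VC?T → r3=0x3e
[3] flags=0010 CC?F → skip
[4] flags=1000 → (cmp)
[5] flags=1000 LS?T → r3=0xb1
[6] flags=1000 NE?T → r1=0xfa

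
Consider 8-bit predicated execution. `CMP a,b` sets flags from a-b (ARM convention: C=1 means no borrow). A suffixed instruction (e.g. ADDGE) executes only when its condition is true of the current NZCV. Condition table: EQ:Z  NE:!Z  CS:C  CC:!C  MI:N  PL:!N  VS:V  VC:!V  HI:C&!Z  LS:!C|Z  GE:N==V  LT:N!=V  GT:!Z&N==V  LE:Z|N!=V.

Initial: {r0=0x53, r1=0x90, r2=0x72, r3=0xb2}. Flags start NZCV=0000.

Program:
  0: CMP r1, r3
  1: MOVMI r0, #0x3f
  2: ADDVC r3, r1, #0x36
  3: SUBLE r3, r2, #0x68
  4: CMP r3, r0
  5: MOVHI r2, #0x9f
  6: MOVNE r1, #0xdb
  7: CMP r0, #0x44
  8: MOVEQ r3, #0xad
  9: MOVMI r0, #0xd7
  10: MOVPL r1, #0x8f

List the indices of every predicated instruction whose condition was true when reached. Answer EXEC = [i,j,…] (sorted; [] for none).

EXEC = [1,2,3,6,9]

0: ✓ CMP  NZCV=1000
1: ✓ MOVMI  r0←0x3f
2: ✓ ADDVC  r3←0xc6
3: ✓ SUBLE  r3←0x0a
4: ✓ CMP  NZCV=1000
5: · MOVHI
6: ✓ MOVNE  r1←0xdb
7: ✓ CMP  NZCV=1000
8: · MOVEQ
9: ✓ MOVMI  r0←0xd7
10: · MOVPL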